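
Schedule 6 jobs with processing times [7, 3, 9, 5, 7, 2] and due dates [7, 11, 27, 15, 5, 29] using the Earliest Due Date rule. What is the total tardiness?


Sort by due date (EDD order): [(7, 5), (7, 7), (3, 11), (5, 15), (9, 27), (2, 29)]
Compute completion times and tardiness:
  Job 1: p=7, d=5, C=7, tardiness=max(0,7-5)=2
  Job 2: p=7, d=7, C=14, tardiness=max(0,14-7)=7
  Job 3: p=3, d=11, C=17, tardiness=max(0,17-11)=6
  Job 4: p=5, d=15, C=22, tardiness=max(0,22-15)=7
  Job 5: p=9, d=27, C=31, tardiness=max(0,31-27)=4
  Job 6: p=2, d=29, C=33, tardiness=max(0,33-29)=4
Total tardiness = 30

30


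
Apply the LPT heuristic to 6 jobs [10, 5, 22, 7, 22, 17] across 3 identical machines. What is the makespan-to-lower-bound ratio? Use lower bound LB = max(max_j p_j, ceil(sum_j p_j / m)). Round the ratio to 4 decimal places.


LPT order: [22, 22, 17, 10, 7, 5]
Machine loads after assignment: [29, 27, 27]
LPT makespan = 29
Lower bound = max(max_job, ceil(total/3)) = max(22, 28) = 28
Ratio = 29 / 28 = 1.0357

1.0357


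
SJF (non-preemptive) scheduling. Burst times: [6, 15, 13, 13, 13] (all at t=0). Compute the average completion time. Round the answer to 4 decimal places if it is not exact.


SJF order (ascending): [6, 13, 13, 13, 15]
Completion times:
  Job 1: burst=6, C=6
  Job 2: burst=13, C=19
  Job 3: burst=13, C=32
  Job 4: burst=13, C=45
  Job 5: burst=15, C=60
Average completion = 162/5 = 32.4

32.4


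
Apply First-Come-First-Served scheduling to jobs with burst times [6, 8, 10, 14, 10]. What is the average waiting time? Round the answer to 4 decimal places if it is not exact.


FCFS order (as given): [6, 8, 10, 14, 10]
Waiting times:
  Job 1: wait = 0
  Job 2: wait = 6
  Job 3: wait = 14
  Job 4: wait = 24
  Job 5: wait = 38
Sum of waiting times = 82
Average waiting time = 82/5 = 16.4

16.4


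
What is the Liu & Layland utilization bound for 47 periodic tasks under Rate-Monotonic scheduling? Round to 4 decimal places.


Compute 2^(1/47) = 1.0148570979
Subtract 1: 1.0148570979 - 1 = 0.0148570979
Multiply by n: 47 * 0.0148570979 = 0.6982836013
Round to 4 dp: 0.6983

0.6983


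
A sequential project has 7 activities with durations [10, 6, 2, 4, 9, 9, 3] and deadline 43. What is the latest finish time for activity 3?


LF(activity 3) = deadline - sum of successor durations
Successors: activities 4 through 7 with durations [4, 9, 9, 3]
Sum of successor durations = 25
LF = 43 - 25 = 18

18


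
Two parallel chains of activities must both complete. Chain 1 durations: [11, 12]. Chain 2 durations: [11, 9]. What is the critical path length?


Path A total = 11 + 12 = 23
Path B total = 11 + 9 = 20
Critical path = longest path = max(23, 20) = 23

23


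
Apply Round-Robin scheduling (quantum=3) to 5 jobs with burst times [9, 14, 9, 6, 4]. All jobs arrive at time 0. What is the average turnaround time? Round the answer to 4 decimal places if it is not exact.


Time quantum = 3
Execution trace:
  J1 runs 3 units, time = 3
  J2 runs 3 units, time = 6
  J3 runs 3 units, time = 9
  J4 runs 3 units, time = 12
  J5 runs 3 units, time = 15
  J1 runs 3 units, time = 18
  J2 runs 3 units, time = 21
  J3 runs 3 units, time = 24
  J4 runs 3 units, time = 27
  J5 runs 1 units, time = 28
  J1 runs 3 units, time = 31
  J2 runs 3 units, time = 34
  J3 runs 3 units, time = 37
  J2 runs 3 units, time = 40
  J2 runs 2 units, time = 42
Finish times: [31, 42, 37, 27, 28]
Average turnaround = 165/5 = 33.0

33.0


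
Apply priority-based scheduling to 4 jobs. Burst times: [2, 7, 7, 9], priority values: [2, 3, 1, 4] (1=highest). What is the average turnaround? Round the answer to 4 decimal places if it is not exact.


Sort by priority (ascending = highest first):
Order: [(1, 7), (2, 2), (3, 7), (4, 9)]
Completion times:
  Priority 1, burst=7, C=7
  Priority 2, burst=2, C=9
  Priority 3, burst=7, C=16
  Priority 4, burst=9, C=25
Average turnaround = 57/4 = 14.25

14.25


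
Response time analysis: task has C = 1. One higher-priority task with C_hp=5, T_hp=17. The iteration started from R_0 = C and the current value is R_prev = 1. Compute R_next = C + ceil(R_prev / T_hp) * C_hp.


R_next = C + ceil(R_prev / T_hp) * C_hp
ceil(1 / 17) = ceil(0.0588) = 1
Interference = 1 * 5 = 5
R_next = 1 + 5 = 6

6


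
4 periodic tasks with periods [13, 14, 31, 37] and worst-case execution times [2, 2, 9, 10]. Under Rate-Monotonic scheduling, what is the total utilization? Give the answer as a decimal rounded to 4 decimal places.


Compute individual utilizations (exact fractions):
  Task 1: C/T = 2/13 (approx. 0.1538)
  Task 2: C/T = 2/14 = 1/7 (approx. 0.1429)
  Task 3: C/T = 9/31 (approx. 0.2903)
  Task 4: C/T = 10/37 (approx. 0.2703)
Total utilization U = 2/13 + 1/7 + 9/31 + 10/37 = 89482/104377
Rounded to 4 decimal places: U = 0.8573
RM (Liu & Layland) bound for 4 tasks = 0.756828; compare with U = 89482/104377 (approx. 0.857296)
bound < U <= 1, so the RM sufficient condition is not met (inconclusive; an exact test such as response-time analysis is needed).

0.8573


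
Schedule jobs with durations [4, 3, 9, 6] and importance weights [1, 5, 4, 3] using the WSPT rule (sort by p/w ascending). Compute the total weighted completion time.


Compute p/w ratios and sort ascending (WSPT): [(3, 5), (6, 3), (9, 4), (4, 1)]
Compute weighted completion times:
  Job (p=3,w=5): C=3, w*C=5*3=15
  Job (p=6,w=3): C=9, w*C=3*9=27
  Job (p=9,w=4): C=18, w*C=4*18=72
  Job (p=4,w=1): C=22, w*C=1*22=22
Total weighted completion time = 136

136


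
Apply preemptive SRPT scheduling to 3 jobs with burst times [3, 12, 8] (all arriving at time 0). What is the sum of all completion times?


Since all jobs arrive at t=0, SRPT equals SPT ordering.
SPT order: [3, 8, 12]
Completion times:
  Job 1: p=3, C=3
  Job 2: p=8, C=11
  Job 3: p=12, C=23
Total completion time = 3 + 11 + 23 = 37

37


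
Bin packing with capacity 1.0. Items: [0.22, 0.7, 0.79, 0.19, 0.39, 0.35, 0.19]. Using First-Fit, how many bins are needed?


Place items sequentially using First-Fit:
  Item 0.22 -> new Bin 1
  Item 0.7 -> Bin 1 (now 0.92)
  Item 0.79 -> new Bin 2
  Item 0.19 -> Bin 2 (now 0.98)
  Item 0.39 -> new Bin 3
  Item 0.35 -> Bin 3 (now 0.74)
  Item 0.19 -> Bin 3 (now 0.93)
Total bins used = 3

3


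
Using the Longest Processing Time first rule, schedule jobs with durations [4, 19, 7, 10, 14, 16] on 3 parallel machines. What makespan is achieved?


Sort jobs in decreasing order (LPT): [19, 16, 14, 10, 7, 4]
Assign each job to the least loaded machine:
  Machine 1: jobs [19, 4], load = 23
  Machine 2: jobs [16, 7], load = 23
  Machine 3: jobs [14, 10], load = 24
Makespan = max load = 24

24


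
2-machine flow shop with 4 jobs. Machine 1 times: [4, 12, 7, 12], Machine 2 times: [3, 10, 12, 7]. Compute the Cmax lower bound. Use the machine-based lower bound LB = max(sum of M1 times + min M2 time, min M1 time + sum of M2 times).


LB1 = sum(M1 times) + min(M2 times) = 35 + 3 = 38
LB2 = min(M1 times) + sum(M2 times) = 4 + 32 = 36
Lower bound = max(LB1, LB2) = max(38, 36) = 38

38


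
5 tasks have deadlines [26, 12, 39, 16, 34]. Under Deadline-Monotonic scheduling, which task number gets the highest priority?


Sort tasks by relative deadline (ascending):
  Task 2: deadline = 12
  Task 4: deadline = 16
  Task 1: deadline = 26
  Task 5: deadline = 34
  Task 3: deadline = 39
Priority order (highest first): [2, 4, 1, 5, 3]
Highest priority task = 2

2


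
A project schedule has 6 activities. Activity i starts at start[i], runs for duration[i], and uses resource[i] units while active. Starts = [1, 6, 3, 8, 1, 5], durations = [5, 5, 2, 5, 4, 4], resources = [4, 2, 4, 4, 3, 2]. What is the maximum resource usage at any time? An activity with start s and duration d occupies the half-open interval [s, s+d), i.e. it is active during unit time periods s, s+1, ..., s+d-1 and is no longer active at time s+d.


Each activity i is active on [start_i, start_i + duration_i).
Compute total resource usage per time slot:
  t=0: active resources = [], total = 0
  t=1: active resources = [4, 3], total = 7
  t=2: active resources = [4, 3], total = 7
  t=3: active resources = [4, 4, 3], total = 11
  t=4: active resources = [4, 4, 3], total = 11
  t=5: active resources = [4, 2], total = 6
  t=6: active resources = [2, 2], total = 4
  t=7: active resources = [2, 2], total = 4
  t=8: active resources = [2, 4, 2], total = 8
  t=9: active resources = [2, 4], total = 6
  t=10: active resources = [2, 4], total = 6
  t=11: active resources = [4], total = 4
  t=12: active resources = [4], total = 4
Peak resource demand = 11

11


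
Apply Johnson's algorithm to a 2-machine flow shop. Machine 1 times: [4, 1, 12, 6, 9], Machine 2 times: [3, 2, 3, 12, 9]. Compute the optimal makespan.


Apply Johnson's rule:
  Group 1 (a <= b): [(2, 1, 2), (4, 6, 12), (5, 9, 9)]
  Group 2 (a > b): [(1, 4, 3), (3, 12, 3)]
Optimal job order: [2, 4, 5, 1, 3]
Schedule:
  Job 2: M1 done at 1, M2 done at 3
  Job 4: M1 done at 7, M2 done at 19
  Job 5: M1 done at 16, M2 done at 28
  Job 1: M1 done at 20, M2 done at 31
  Job 3: M1 done at 32, M2 done at 35
Makespan = 35

35


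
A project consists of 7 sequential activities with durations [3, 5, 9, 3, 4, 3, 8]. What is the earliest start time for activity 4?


Activity 4 starts after activities 1 through 3 complete.
Predecessor durations: [3, 5, 9]
ES = 3 + 5 + 9 = 17

17


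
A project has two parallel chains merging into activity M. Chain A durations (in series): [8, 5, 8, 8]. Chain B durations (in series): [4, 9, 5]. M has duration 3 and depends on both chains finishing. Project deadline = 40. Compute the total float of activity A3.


Forward pass: ES(A3) = sum of predecessors on chain A = 13
EF = ES + duration = 13 + 8 = 21
Backward pass: LF(M) = deadline = 40; LS(M) = 40 - 3 = 37
LF(A3) = LS(M) - sum(successors on chain A) = 37 - 8 = 29
LS = LF - duration = 29 - 8 = 21
Total float = LS - ES = 21 - 13 = 8

8


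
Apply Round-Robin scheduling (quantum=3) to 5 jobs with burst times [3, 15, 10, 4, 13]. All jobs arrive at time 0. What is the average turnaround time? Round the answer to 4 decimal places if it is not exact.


Time quantum = 3
Execution trace:
  J1 runs 3 units, time = 3
  J2 runs 3 units, time = 6
  J3 runs 3 units, time = 9
  J4 runs 3 units, time = 12
  J5 runs 3 units, time = 15
  J2 runs 3 units, time = 18
  J3 runs 3 units, time = 21
  J4 runs 1 units, time = 22
  J5 runs 3 units, time = 25
  J2 runs 3 units, time = 28
  J3 runs 3 units, time = 31
  J5 runs 3 units, time = 34
  J2 runs 3 units, time = 37
  J3 runs 1 units, time = 38
  J5 runs 3 units, time = 41
  J2 runs 3 units, time = 44
  J5 runs 1 units, time = 45
Finish times: [3, 44, 38, 22, 45]
Average turnaround = 152/5 = 30.4

30.4


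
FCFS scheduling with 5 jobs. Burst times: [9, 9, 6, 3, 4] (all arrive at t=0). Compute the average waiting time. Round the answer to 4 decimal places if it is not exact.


FCFS order (as given): [9, 9, 6, 3, 4]
Waiting times:
  Job 1: wait = 0
  Job 2: wait = 9
  Job 3: wait = 18
  Job 4: wait = 24
  Job 5: wait = 27
Sum of waiting times = 78
Average waiting time = 78/5 = 15.6

15.6


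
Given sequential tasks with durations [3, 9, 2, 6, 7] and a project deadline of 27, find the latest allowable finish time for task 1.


LF(activity 1) = deadline - sum of successor durations
Successors: activities 2 through 5 with durations [9, 2, 6, 7]
Sum of successor durations = 24
LF = 27 - 24 = 3

3


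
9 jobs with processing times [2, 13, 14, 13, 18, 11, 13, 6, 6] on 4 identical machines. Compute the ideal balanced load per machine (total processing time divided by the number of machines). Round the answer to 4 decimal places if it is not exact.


Total processing time = 2 + 13 + 14 + 13 + 18 + 11 + 13 + 6 + 6 = 96
Number of machines = 4
Ideal balanced load = 96 / 4 = 24.0

24.0


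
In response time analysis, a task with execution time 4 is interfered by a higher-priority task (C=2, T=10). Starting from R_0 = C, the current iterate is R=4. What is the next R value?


R_next = C + ceil(R_prev / T_hp) * C_hp
ceil(4 / 10) = ceil(0.4) = 1
Interference = 1 * 2 = 2
R_next = 4 + 2 = 6

6


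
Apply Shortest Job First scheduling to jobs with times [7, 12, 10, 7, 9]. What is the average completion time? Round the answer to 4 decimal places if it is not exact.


SJF order (ascending): [7, 7, 9, 10, 12]
Completion times:
  Job 1: burst=7, C=7
  Job 2: burst=7, C=14
  Job 3: burst=9, C=23
  Job 4: burst=10, C=33
  Job 5: burst=12, C=45
Average completion = 122/5 = 24.4

24.4


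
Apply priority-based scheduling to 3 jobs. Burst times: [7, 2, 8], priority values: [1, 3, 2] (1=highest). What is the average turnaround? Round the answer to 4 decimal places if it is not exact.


Sort by priority (ascending = highest first):
Order: [(1, 7), (2, 8), (3, 2)]
Completion times:
  Priority 1, burst=7, C=7
  Priority 2, burst=8, C=15
  Priority 3, burst=2, C=17
Average turnaround = 39/3 = 13.0

13.0


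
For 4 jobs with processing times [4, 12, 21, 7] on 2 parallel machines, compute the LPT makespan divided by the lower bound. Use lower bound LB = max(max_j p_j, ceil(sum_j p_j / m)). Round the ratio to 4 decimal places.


LPT order: [21, 12, 7, 4]
Machine loads after assignment: [21, 23]
LPT makespan = 23
Lower bound = max(max_job, ceil(total/2)) = max(21, 22) = 22
Ratio = 23 / 22 = 1.0455

1.0455


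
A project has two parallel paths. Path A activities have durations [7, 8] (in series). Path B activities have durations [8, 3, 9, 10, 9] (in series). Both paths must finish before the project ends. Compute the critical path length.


Path A total = 7 + 8 = 15
Path B total = 8 + 3 + 9 + 10 + 9 = 39
Critical path = longest path = max(15, 39) = 39

39


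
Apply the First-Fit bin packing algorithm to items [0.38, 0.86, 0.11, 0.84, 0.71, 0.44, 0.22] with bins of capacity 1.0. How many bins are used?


Place items sequentially using First-Fit:
  Item 0.38 -> new Bin 1
  Item 0.86 -> new Bin 2
  Item 0.11 -> Bin 1 (now 0.49)
  Item 0.84 -> new Bin 3
  Item 0.71 -> new Bin 4
  Item 0.44 -> Bin 1 (now 0.93)
  Item 0.22 -> Bin 4 (now 0.93)
Total bins used = 4

4


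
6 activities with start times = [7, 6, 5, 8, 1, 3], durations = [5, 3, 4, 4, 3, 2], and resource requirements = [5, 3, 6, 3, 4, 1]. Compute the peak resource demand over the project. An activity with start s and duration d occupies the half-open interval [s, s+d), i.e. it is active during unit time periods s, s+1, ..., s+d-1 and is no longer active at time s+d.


Each activity i is active on [start_i, start_i + duration_i).
Compute total resource usage per time slot:
  t=0: active resources = [], total = 0
  t=1: active resources = [4], total = 4
  t=2: active resources = [4], total = 4
  t=3: active resources = [4, 1], total = 5
  t=4: active resources = [1], total = 1
  t=5: active resources = [6], total = 6
  t=6: active resources = [3, 6], total = 9
  t=7: active resources = [5, 3, 6], total = 14
  t=8: active resources = [5, 3, 6, 3], total = 17
  t=9: active resources = [5, 3], total = 8
  t=10: active resources = [5, 3], total = 8
  t=11: active resources = [5, 3], total = 8
Peak resource demand = 17

17


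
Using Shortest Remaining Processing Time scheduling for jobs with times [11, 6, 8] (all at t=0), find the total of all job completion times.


Since all jobs arrive at t=0, SRPT equals SPT ordering.
SPT order: [6, 8, 11]
Completion times:
  Job 1: p=6, C=6
  Job 2: p=8, C=14
  Job 3: p=11, C=25
Total completion time = 6 + 14 + 25 = 45

45


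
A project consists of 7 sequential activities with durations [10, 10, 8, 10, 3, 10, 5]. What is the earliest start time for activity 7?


Activity 7 starts after activities 1 through 6 complete.
Predecessor durations: [10, 10, 8, 10, 3, 10]
ES = 10 + 10 + 8 + 10 + 3 + 10 = 51

51


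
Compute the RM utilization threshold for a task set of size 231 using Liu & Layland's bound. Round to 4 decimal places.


Compute 2^(1/231) = 1.0030051436
Subtract 1: 1.0030051436 - 1 = 0.0030051436
Multiply by n: 231 * 0.0030051436 = 0.6941881716
Round to 4 dp: 0.6942

0.6942


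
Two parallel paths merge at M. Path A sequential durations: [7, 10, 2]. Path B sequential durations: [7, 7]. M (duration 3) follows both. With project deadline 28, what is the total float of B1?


Forward pass: ES(B1) = sum of predecessors on chain B = 0
EF = ES + duration = 0 + 7 = 7
Backward pass: LF(M) = deadline = 28; LS(M) = 28 - 3 = 25
LF(B1) = LS(M) - sum(successors on chain B) = 25 - 7 = 18
LS = LF - duration = 18 - 7 = 11
Total float = LS - ES = 11 - 0 = 11

11


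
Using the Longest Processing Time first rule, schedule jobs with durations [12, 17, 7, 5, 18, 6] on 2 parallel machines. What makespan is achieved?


Sort jobs in decreasing order (LPT): [18, 17, 12, 7, 6, 5]
Assign each job to the least loaded machine:
  Machine 1: jobs [18, 7, 6], load = 31
  Machine 2: jobs [17, 12, 5], load = 34
Makespan = max load = 34

34


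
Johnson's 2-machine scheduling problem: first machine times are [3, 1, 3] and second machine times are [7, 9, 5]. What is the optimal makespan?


Apply Johnson's rule:
  Group 1 (a <= b): [(2, 1, 9), (1, 3, 7), (3, 3, 5)]
  Group 2 (a > b): []
Optimal job order: [2, 1, 3]
Schedule:
  Job 2: M1 done at 1, M2 done at 10
  Job 1: M1 done at 4, M2 done at 17
  Job 3: M1 done at 7, M2 done at 22
Makespan = 22

22


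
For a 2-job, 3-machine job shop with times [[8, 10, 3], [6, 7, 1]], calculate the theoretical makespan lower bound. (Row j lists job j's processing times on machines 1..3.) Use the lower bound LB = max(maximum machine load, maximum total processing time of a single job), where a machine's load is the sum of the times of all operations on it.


Machine loads:
  Machine 1: 8 + 6 = 14
  Machine 2: 10 + 7 = 17
  Machine 3: 3 + 1 = 4
Max machine load = 17
Job totals:
  Job 1: 21
  Job 2: 14
Max job total = 21
Lower bound = max(17, 21) = 21

21


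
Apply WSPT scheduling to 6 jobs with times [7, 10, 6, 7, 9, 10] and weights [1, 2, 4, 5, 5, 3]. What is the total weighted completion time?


Compute p/w ratios and sort ascending (WSPT): [(7, 5), (6, 4), (9, 5), (10, 3), (10, 2), (7, 1)]
Compute weighted completion times:
  Job (p=7,w=5): C=7, w*C=5*7=35
  Job (p=6,w=4): C=13, w*C=4*13=52
  Job (p=9,w=5): C=22, w*C=5*22=110
  Job (p=10,w=3): C=32, w*C=3*32=96
  Job (p=10,w=2): C=42, w*C=2*42=84
  Job (p=7,w=1): C=49, w*C=1*49=49
Total weighted completion time = 426

426


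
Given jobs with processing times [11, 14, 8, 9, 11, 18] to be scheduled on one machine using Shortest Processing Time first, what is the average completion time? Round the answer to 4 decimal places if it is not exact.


Sort jobs by processing time (SPT order): [8, 9, 11, 11, 14, 18]
Compute completion times sequentially:
  Job 1: processing = 8, completes at 8
  Job 2: processing = 9, completes at 17
  Job 3: processing = 11, completes at 28
  Job 4: processing = 11, completes at 39
  Job 5: processing = 14, completes at 53
  Job 6: processing = 18, completes at 71
Sum of completion times = 216
Average completion time = 216/6 = 36.0

36.0


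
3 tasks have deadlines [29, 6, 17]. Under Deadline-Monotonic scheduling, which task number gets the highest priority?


Sort tasks by relative deadline (ascending):
  Task 2: deadline = 6
  Task 3: deadline = 17
  Task 1: deadline = 29
Priority order (highest first): [2, 3, 1]
Highest priority task = 2

2


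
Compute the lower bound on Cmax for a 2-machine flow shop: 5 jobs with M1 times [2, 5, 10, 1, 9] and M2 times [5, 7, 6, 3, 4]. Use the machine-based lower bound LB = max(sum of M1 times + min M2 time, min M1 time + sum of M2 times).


LB1 = sum(M1 times) + min(M2 times) = 27 + 3 = 30
LB2 = min(M1 times) + sum(M2 times) = 1 + 25 = 26
Lower bound = max(LB1, LB2) = max(30, 26) = 30

30


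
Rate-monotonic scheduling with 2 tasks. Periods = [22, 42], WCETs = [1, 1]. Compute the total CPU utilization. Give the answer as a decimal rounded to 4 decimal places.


Compute individual utilizations (exact fractions):
  Task 1: C/T = 1/22 (approx. 0.0455)
  Task 2: C/T = 1/42 (approx. 0.0238)
Total utilization U = 1/22 + 1/42 = 16/231
Rounded to 4 decimal places: U = 0.0693
RM (Liu & Layland) bound for 2 tasks = 0.828427; compare with U = 16/231 (approx. 0.069264)
U <= bound, so schedulable by RM sufficient condition.

0.0693


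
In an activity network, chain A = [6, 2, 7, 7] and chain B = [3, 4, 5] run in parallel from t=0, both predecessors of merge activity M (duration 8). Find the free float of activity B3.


ES(B3) = sum of predecessors on chain B = 7
EF(B3) = ES + duration = 7 + 5 = 12
Successor of B3 is M. ES(M) = max(sum(A), sum(B)) = max(22, 12) = 22
Free float = ES(successor) - EF(current) = 22 - 12 = 10

10


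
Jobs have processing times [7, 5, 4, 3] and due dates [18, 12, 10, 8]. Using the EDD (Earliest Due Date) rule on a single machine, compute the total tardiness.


Sort by due date (EDD order): [(3, 8), (4, 10), (5, 12), (7, 18)]
Compute completion times and tardiness:
  Job 1: p=3, d=8, C=3, tardiness=max(0,3-8)=0
  Job 2: p=4, d=10, C=7, tardiness=max(0,7-10)=0
  Job 3: p=5, d=12, C=12, tardiness=max(0,12-12)=0
  Job 4: p=7, d=18, C=19, tardiness=max(0,19-18)=1
Total tardiness = 1

1


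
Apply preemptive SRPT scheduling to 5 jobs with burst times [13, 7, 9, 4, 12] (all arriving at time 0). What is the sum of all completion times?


Since all jobs arrive at t=0, SRPT equals SPT ordering.
SPT order: [4, 7, 9, 12, 13]
Completion times:
  Job 1: p=4, C=4
  Job 2: p=7, C=11
  Job 3: p=9, C=20
  Job 4: p=12, C=32
  Job 5: p=13, C=45
Total completion time = 4 + 11 + 20 + 32 + 45 = 112

112


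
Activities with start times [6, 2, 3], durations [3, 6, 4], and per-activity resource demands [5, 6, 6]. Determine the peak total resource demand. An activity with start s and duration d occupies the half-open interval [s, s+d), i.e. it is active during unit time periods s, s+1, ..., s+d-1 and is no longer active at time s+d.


Each activity i is active on [start_i, start_i + duration_i).
Compute total resource usage per time slot:
  t=0: active resources = [], total = 0
  t=1: active resources = [], total = 0
  t=2: active resources = [6], total = 6
  t=3: active resources = [6, 6], total = 12
  t=4: active resources = [6, 6], total = 12
  t=5: active resources = [6, 6], total = 12
  t=6: active resources = [5, 6, 6], total = 17
  t=7: active resources = [5, 6], total = 11
  t=8: active resources = [5], total = 5
Peak resource demand = 17

17


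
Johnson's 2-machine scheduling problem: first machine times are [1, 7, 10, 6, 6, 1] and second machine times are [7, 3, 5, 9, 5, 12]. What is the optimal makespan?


Apply Johnson's rule:
  Group 1 (a <= b): [(1, 1, 7), (6, 1, 12), (4, 6, 9)]
  Group 2 (a > b): [(3, 10, 5), (5, 6, 5), (2, 7, 3)]
Optimal job order: [1, 6, 4, 3, 5, 2]
Schedule:
  Job 1: M1 done at 1, M2 done at 8
  Job 6: M1 done at 2, M2 done at 20
  Job 4: M1 done at 8, M2 done at 29
  Job 3: M1 done at 18, M2 done at 34
  Job 5: M1 done at 24, M2 done at 39
  Job 2: M1 done at 31, M2 done at 42
Makespan = 42

42


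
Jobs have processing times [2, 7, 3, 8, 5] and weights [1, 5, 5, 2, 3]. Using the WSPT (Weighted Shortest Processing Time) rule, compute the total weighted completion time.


Compute p/w ratios and sort ascending (WSPT): [(3, 5), (7, 5), (5, 3), (2, 1), (8, 2)]
Compute weighted completion times:
  Job (p=3,w=5): C=3, w*C=5*3=15
  Job (p=7,w=5): C=10, w*C=5*10=50
  Job (p=5,w=3): C=15, w*C=3*15=45
  Job (p=2,w=1): C=17, w*C=1*17=17
  Job (p=8,w=2): C=25, w*C=2*25=50
Total weighted completion time = 177

177


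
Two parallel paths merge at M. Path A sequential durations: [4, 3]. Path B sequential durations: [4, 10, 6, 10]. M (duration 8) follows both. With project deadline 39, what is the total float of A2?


Forward pass: ES(A2) = sum of predecessors on chain A = 4
EF = ES + duration = 4 + 3 = 7
Backward pass: LF(M) = deadline = 39; LS(M) = 39 - 8 = 31
LF(A2) = LS(M) - sum(successors on chain A) = 31 - 0 = 31
LS = LF - duration = 31 - 3 = 28
Total float = LS - ES = 28 - 4 = 24

24


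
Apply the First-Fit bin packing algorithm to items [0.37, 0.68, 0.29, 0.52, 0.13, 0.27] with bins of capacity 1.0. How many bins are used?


Place items sequentially using First-Fit:
  Item 0.37 -> new Bin 1
  Item 0.68 -> new Bin 2
  Item 0.29 -> Bin 1 (now 0.66)
  Item 0.52 -> new Bin 3
  Item 0.13 -> Bin 1 (now 0.79)
  Item 0.27 -> Bin 2 (now 0.95)
Total bins used = 3

3


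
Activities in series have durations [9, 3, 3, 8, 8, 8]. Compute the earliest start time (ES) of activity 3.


Activity 3 starts after activities 1 through 2 complete.
Predecessor durations: [9, 3]
ES = 9 + 3 = 12

12


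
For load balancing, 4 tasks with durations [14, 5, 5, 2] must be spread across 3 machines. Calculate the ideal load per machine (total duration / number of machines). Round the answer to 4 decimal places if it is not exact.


Total processing time = 14 + 5 + 5 + 2 = 26
Number of machines = 3
Ideal balanced load = 26 / 3 = 8.6667

8.6667


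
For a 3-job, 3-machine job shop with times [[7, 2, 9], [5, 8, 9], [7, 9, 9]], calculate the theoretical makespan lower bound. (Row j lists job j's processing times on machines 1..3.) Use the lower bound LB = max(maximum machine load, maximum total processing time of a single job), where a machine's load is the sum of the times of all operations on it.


Machine loads:
  Machine 1: 7 + 5 + 7 = 19
  Machine 2: 2 + 8 + 9 = 19
  Machine 3: 9 + 9 + 9 = 27
Max machine load = 27
Job totals:
  Job 1: 18
  Job 2: 22
  Job 3: 25
Max job total = 25
Lower bound = max(27, 25) = 27

27


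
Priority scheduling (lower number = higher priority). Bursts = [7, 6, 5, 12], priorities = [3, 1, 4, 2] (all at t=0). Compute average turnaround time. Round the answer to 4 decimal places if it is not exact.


Sort by priority (ascending = highest first):
Order: [(1, 6), (2, 12), (3, 7), (4, 5)]
Completion times:
  Priority 1, burst=6, C=6
  Priority 2, burst=12, C=18
  Priority 3, burst=7, C=25
  Priority 4, burst=5, C=30
Average turnaround = 79/4 = 19.75

19.75


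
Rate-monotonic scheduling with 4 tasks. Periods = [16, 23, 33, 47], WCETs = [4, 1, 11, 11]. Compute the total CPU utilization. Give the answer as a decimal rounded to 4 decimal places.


Compute individual utilizations (exact fractions):
  Task 1: C/T = 4/16 = 1/4 (approx. 0.25)
  Task 2: C/T = 1/23 (approx. 0.0435)
  Task 3: C/T = 11/33 = 1/3 (approx. 0.3333)
  Task 4: C/T = 11/47 (approx. 0.234)
Total utilization U = 1/4 + 1/23 + 1/3 + 11/47 = 11167/12972
Rounded to 4 decimal places: U = 0.8609
RM (Liu & Layland) bound for 4 tasks = 0.756828; compare with U = 11167/12972 (approx. 0.860854)
bound < U <= 1, so the RM sufficient condition is not met (inconclusive; an exact test such as response-time analysis is needed).

0.8609


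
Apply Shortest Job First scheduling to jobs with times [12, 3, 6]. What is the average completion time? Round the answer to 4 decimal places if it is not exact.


SJF order (ascending): [3, 6, 12]
Completion times:
  Job 1: burst=3, C=3
  Job 2: burst=6, C=9
  Job 3: burst=12, C=21
Average completion = 33/3 = 11.0

11.0


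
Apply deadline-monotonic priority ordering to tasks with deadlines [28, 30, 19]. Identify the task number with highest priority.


Sort tasks by relative deadline (ascending):
  Task 3: deadline = 19
  Task 1: deadline = 28
  Task 2: deadline = 30
Priority order (highest first): [3, 1, 2]
Highest priority task = 3

3


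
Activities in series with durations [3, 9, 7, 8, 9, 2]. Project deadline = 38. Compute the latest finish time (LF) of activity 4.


LF(activity 4) = deadline - sum of successor durations
Successors: activities 5 through 6 with durations [9, 2]
Sum of successor durations = 11
LF = 38 - 11 = 27

27


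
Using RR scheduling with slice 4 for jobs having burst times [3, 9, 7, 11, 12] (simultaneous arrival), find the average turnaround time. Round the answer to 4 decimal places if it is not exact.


Time quantum = 4
Execution trace:
  J1 runs 3 units, time = 3
  J2 runs 4 units, time = 7
  J3 runs 4 units, time = 11
  J4 runs 4 units, time = 15
  J5 runs 4 units, time = 19
  J2 runs 4 units, time = 23
  J3 runs 3 units, time = 26
  J4 runs 4 units, time = 30
  J5 runs 4 units, time = 34
  J2 runs 1 units, time = 35
  J4 runs 3 units, time = 38
  J5 runs 4 units, time = 42
Finish times: [3, 35, 26, 38, 42]
Average turnaround = 144/5 = 28.8

28.8


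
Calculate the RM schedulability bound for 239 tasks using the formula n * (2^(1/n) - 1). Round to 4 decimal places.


Compute 2^(1/239) = 1.0029044070
Subtract 1: 1.0029044070 - 1 = 0.0029044070
Multiply by n: 239 * 0.0029044070 = 0.6941532730
Round to 4 dp: 0.6942

0.6942


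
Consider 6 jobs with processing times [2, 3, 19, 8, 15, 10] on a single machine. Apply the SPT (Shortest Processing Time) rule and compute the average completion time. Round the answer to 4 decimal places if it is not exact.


Sort jobs by processing time (SPT order): [2, 3, 8, 10, 15, 19]
Compute completion times sequentially:
  Job 1: processing = 2, completes at 2
  Job 2: processing = 3, completes at 5
  Job 3: processing = 8, completes at 13
  Job 4: processing = 10, completes at 23
  Job 5: processing = 15, completes at 38
  Job 6: processing = 19, completes at 57
Sum of completion times = 138
Average completion time = 138/6 = 23.0

23.0


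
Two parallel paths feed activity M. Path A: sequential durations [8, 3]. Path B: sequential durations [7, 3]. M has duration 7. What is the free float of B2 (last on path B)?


ES(B2) = sum of predecessors on chain B = 7
EF(B2) = ES + duration = 7 + 3 = 10
Successor of B2 is M. ES(M) = max(sum(A), sum(B)) = max(11, 10) = 11
Free float = ES(successor) - EF(current) = 11 - 10 = 1

1


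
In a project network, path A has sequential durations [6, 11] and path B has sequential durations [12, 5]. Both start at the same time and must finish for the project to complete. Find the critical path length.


Path A total = 6 + 11 = 17
Path B total = 12 + 5 = 17
Critical path = longest path = max(17, 17) = 17

17


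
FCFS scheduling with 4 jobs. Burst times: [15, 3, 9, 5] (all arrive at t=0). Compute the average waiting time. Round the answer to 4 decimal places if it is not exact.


FCFS order (as given): [15, 3, 9, 5]
Waiting times:
  Job 1: wait = 0
  Job 2: wait = 15
  Job 3: wait = 18
  Job 4: wait = 27
Sum of waiting times = 60
Average waiting time = 60/4 = 15.0

15.0


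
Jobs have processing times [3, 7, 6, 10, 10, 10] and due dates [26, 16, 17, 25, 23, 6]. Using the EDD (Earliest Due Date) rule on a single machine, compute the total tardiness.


Sort by due date (EDD order): [(10, 6), (7, 16), (6, 17), (10, 23), (10, 25), (3, 26)]
Compute completion times and tardiness:
  Job 1: p=10, d=6, C=10, tardiness=max(0,10-6)=4
  Job 2: p=7, d=16, C=17, tardiness=max(0,17-16)=1
  Job 3: p=6, d=17, C=23, tardiness=max(0,23-17)=6
  Job 4: p=10, d=23, C=33, tardiness=max(0,33-23)=10
  Job 5: p=10, d=25, C=43, tardiness=max(0,43-25)=18
  Job 6: p=3, d=26, C=46, tardiness=max(0,46-26)=20
Total tardiness = 59

59


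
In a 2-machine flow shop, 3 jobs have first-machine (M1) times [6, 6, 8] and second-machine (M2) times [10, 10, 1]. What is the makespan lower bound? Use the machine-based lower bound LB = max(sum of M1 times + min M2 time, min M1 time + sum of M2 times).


LB1 = sum(M1 times) + min(M2 times) = 20 + 1 = 21
LB2 = min(M1 times) + sum(M2 times) = 6 + 21 = 27
Lower bound = max(LB1, LB2) = max(21, 27) = 27

27


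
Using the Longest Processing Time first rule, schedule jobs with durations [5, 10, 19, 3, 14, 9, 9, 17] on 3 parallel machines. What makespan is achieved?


Sort jobs in decreasing order (LPT): [19, 17, 14, 10, 9, 9, 5, 3]
Assign each job to the least loaded machine:
  Machine 1: jobs [19, 9], load = 28
  Machine 2: jobs [17, 9, 3], load = 29
  Machine 3: jobs [14, 10, 5], load = 29
Makespan = max load = 29

29


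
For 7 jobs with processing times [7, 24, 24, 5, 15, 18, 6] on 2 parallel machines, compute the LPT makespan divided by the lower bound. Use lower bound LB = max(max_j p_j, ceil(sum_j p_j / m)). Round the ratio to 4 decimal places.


LPT order: [24, 24, 18, 15, 7, 6, 5]
Machine loads after assignment: [48, 51]
LPT makespan = 51
Lower bound = max(max_job, ceil(total/2)) = max(24, 50) = 50
Ratio = 51 / 50 = 1.02

1.02


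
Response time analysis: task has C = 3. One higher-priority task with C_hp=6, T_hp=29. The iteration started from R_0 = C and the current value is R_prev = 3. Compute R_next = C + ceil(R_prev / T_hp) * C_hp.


R_next = C + ceil(R_prev / T_hp) * C_hp
ceil(3 / 29) = ceil(0.1034) = 1
Interference = 1 * 6 = 6
R_next = 3 + 6 = 9

9


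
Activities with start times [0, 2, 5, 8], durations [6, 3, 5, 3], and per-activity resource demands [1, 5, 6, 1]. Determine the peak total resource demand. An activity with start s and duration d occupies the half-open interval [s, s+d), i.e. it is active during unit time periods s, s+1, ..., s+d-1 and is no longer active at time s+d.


Each activity i is active on [start_i, start_i + duration_i).
Compute total resource usage per time slot:
  t=0: active resources = [1], total = 1
  t=1: active resources = [1], total = 1
  t=2: active resources = [1, 5], total = 6
  t=3: active resources = [1, 5], total = 6
  t=4: active resources = [1, 5], total = 6
  t=5: active resources = [1, 6], total = 7
  t=6: active resources = [6], total = 6
  t=7: active resources = [6], total = 6
  t=8: active resources = [6, 1], total = 7
  t=9: active resources = [6, 1], total = 7
  t=10: active resources = [1], total = 1
Peak resource demand = 7

7


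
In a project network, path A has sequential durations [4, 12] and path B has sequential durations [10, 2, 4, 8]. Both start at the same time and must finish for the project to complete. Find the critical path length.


Path A total = 4 + 12 = 16
Path B total = 10 + 2 + 4 + 8 = 24
Critical path = longest path = max(16, 24) = 24

24


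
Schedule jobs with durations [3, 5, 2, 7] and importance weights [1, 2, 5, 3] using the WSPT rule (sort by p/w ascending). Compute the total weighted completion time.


Compute p/w ratios and sort ascending (WSPT): [(2, 5), (7, 3), (5, 2), (3, 1)]
Compute weighted completion times:
  Job (p=2,w=5): C=2, w*C=5*2=10
  Job (p=7,w=3): C=9, w*C=3*9=27
  Job (p=5,w=2): C=14, w*C=2*14=28
  Job (p=3,w=1): C=17, w*C=1*17=17
Total weighted completion time = 82

82


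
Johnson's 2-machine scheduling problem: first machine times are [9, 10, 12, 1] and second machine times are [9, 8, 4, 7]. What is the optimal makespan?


Apply Johnson's rule:
  Group 1 (a <= b): [(4, 1, 7), (1, 9, 9)]
  Group 2 (a > b): [(2, 10, 8), (3, 12, 4)]
Optimal job order: [4, 1, 2, 3]
Schedule:
  Job 4: M1 done at 1, M2 done at 8
  Job 1: M1 done at 10, M2 done at 19
  Job 2: M1 done at 20, M2 done at 28
  Job 3: M1 done at 32, M2 done at 36
Makespan = 36

36


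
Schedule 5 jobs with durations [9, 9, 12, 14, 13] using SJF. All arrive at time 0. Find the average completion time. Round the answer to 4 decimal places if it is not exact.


SJF order (ascending): [9, 9, 12, 13, 14]
Completion times:
  Job 1: burst=9, C=9
  Job 2: burst=9, C=18
  Job 3: burst=12, C=30
  Job 4: burst=13, C=43
  Job 5: burst=14, C=57
Average completion = 157/5 = 31.4

31.4


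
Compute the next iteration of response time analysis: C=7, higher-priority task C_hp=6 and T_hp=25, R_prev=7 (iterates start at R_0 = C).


R_next = C + ceil(R_prev / T_hp) * C_hp
ceil(7 / 25) = ceil(0.28) = 1
Interference = 1 * 6 = 6
R_next = 7 + 6 = 13

13


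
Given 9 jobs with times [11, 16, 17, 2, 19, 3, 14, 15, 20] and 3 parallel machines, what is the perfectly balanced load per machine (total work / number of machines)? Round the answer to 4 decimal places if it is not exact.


Total processing time = 11 + 16 + 17 + 2 + 19 + 3 + 14 + 15 + 20 = 117
Number of machines = 3
Ideal balanced load = 117 / 3 = 39.0

39.0


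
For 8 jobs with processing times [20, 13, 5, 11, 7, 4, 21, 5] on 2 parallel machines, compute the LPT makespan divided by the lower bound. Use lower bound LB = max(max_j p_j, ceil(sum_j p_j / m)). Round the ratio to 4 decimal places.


LPT order: [21, 20, 13, 11, 7, 5, 5, 4]
Machine loads after assignment: [43, 43]
LPT makespan = 43
Lower bound = max(max_job, ceil(total/2)) = max(21, 43) = 43
Ratio = 43 / 43 = 1.0

1.0


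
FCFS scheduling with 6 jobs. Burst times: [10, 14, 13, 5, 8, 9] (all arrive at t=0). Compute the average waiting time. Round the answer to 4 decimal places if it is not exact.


FCFS order (as given): [10, 14, 13, 5, 8, 9]
Waiting times:
  Job 1: wait = 0
  Job 2: wait = 10
  Job 3: wait = 24
  Job 4: wait = 37
  Job 5: wait = 42
  Job 6: wait = 50
Sum of waiting times = 163
Average waiting time = 163/6 = 27.1667

27.1667


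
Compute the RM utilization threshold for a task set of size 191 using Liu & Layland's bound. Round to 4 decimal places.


Compute 2^(1/191) = 1.0036356358
Subtract 1: 1.0036356358 - 1 = 0.0036356358
Multiply by n: 191 * 0.0036356358 = 0.6944064378
Round to 4 dp: 0.6944

0.6944


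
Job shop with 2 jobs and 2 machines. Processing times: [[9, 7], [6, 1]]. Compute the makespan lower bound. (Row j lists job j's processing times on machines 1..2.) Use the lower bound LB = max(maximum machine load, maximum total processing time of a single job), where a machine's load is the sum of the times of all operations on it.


Machine loads:
  Machine 1: 9 + 6 = 15
  Machine 2: 7 + 1 = 8
Max machine load = 15
Job totals:
  Job 1: 16
  Job 2: 7
Max job total = 16
Lower bound = max(15, 16) = 16

16


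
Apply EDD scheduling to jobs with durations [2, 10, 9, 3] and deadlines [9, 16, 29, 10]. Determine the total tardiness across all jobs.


Sort by due date (EDD order): [(2, 9), (3, 10), (10, 16), (9, 29)]
Compute completion times and tardiness:
  Job 1: p=2, d=9, C=2, tardiness=max(0,2-9)=0
  Job 2: p=3, d=10, C=5, tardiness=max(0,5-10)=0
  Job 3: p=10, d=16, C=15, tardiness=max(0,15-16)=0
  Job 4: p=9, d=29, C=24, tardiness=max(0,24-29)=0
Total tardiness = 0

0


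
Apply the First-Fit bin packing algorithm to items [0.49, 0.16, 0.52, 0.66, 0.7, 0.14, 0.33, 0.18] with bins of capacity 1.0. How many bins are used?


Place items sequentially using First-Fit:
  Item 0.49 -> new Bin 1
  Item 0.16 -> Bin 1 (now 0.65)
  Item 0.52 -> new Bin 2
  Item 0.66 -> new Bin 3
  Item 0.7 -> new Bin 4
  Item 0.14 -> Bin 1 (now 0.79)
  Item 0.33 -> Bin 2 (now 0.85)
  Item 0.18 -> Bin 1 (now 0.97)
Total bins used = 4

4


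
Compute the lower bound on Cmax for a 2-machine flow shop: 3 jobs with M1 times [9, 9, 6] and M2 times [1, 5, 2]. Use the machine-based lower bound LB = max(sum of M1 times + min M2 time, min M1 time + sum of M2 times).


LB1 = sum(M1 times) + min(M2 times) = 24 + 1 = 25
LB2 = min(M1 times) + sum(M2 times) = 6 + 8 = 14
Lower bound = max(LB1, LB2) = max(25, 14) = 25

25


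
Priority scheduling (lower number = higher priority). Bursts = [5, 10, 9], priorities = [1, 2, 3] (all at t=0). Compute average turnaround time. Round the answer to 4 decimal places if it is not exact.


Sort by priority (ascending = highest first):
Order: [(1, 5), (2, 10), (3, 9)]
Completion times:
  Priority 1, burst=5, C=5
  Priority 2, burst=10, C=15
  Priority 3, burst=9, C=24
Average turnaround = 44/3 = 14.6667

14.6667


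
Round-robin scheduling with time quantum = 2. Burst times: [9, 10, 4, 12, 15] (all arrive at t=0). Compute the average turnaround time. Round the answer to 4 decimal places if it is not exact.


Time quantum = 2
Execution trace:
  J1 runs 2 units, time = 2
  J2 runs 2 units, time = 4
  J3 runs 2 units, time = 6
  J4 runs 2 units, time = 8
  J5 runs 2 units, time = 10
  J1 runs 2 units, time = 12
  J2 runs 2 units, time = 14
  J3 runs 2 units, time = 16
  J4 runs 2 units, time = 18
  J5 runs 2 units, time = 20
  J1 runs 2 units, time = 22
  J2 runs 2 units, time = 24
  J4 runs 2 units, time = 26
  J5 runs 2 units, time = 28
  J1 runs 2 units, time = 30
  J2 runs 2 units, time = 32
  J4 runs 2 units, time = 34
  J5 runs 2 units, time = 36
  J1 runs 1 units, time = 37
  J2 runs 2 units, time = 39
  J4 runs 2 units, time = 41
  J5 runs 2 units, time = 43
  J4 runs 2 units, time = 45
  J5 runs 2 units, time = 47
  J5 runs 2 units, time = 49
  J5 runs 1 units, time = 50
Finish times: [37, 39, 16, 45, 50]
Average turnaround = 187/5 = 37.4

37.4
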